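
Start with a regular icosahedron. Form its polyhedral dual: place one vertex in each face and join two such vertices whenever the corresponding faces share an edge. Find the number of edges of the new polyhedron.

30

The base solid has V = 12, E = 30, F = 20.
The dual swaps V and F and preserves E: V′ = F = 20, E′ = E = 30, F′ = V = 12.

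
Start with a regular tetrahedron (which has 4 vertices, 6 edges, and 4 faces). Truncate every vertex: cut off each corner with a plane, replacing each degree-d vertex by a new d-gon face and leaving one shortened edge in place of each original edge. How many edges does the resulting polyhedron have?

18

Truncation replaces each original edge-end by a new vertex, so V′ = 2E = 12.
Each original edge survives, and each old vertex of degree d contributes d new edges; summing degrees gives Σd = 2E, so E′ = E + 2E = 3E = 18.
Each original face survives and each original vertex becomes one new face: F′ = F + V = 8.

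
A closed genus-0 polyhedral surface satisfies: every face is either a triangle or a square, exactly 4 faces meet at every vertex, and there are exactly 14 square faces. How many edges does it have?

Let x be the number of triangles; then F = 14 + x.
Edge–face incidences: 2E = 4·14 + 3·x = 56 + 3x.
Every vertex has degree 4, so 4V = 2E.
Euler: V − E + F = 2 ⇒ (2E)/4 − E + (14 + x) = 2.
Multiply by 8: 2·(2E) − 4·(2E) + 8·(14 + x) = 16, i.e. 112 + 8x − 2·(56 + 3x) = 16.
Collecting terms: 2x = 16, so x = 8.
Then 2E = 56 + 3·8 = 80, so E = 40, V = 2E/4 = 20, F = 14 + 8 = 22.

40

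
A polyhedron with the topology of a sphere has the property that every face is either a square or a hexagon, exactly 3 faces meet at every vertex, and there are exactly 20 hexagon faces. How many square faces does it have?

6

Let x be the number of squares; then F = 20 + x.
Edge–face incidences: 2E = 6·20 + 4·x = 120 + 4x.
Every vertex has degree 3, so 3V = 2E.
Euler: V − E + F = 2 ⇒ (2E)/3 − E + (20 + x) = 2.
Multiply by 6: 2·(2E) − 3·(2E) + 6·(20 + x) = 12, i.e. 120 + 6x − (120 + 4x) = 12.
Collecting terms: 2x = 12, so x = 6.
Then 2E = 120 + 4·6 = 144, so E = 72, V = 2E/3 = 48, F = 20 + 6 = 26.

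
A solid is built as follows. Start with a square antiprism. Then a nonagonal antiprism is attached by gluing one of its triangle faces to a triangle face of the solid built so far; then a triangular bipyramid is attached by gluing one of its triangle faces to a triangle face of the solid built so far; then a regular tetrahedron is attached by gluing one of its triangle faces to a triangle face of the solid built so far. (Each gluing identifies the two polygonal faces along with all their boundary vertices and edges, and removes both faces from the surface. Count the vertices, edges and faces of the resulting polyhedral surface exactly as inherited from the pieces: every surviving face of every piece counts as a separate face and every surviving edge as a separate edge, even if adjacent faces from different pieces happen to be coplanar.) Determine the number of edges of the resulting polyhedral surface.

58

A square antiprism: V=8, E=16, F=10.
Attach a nonagonal antiprism (V=18, E=36, F=20) along a 3-gon: merge 3 vertices and 3 edges, delete both glued faces → V=23, E=49, F=28.
Attach a triangular bipyramid (V=5, E=9, F=6) along a 3-gon: merge 3 vertices and 3 edges, delete both glued faces → V=25, E=55, F=32.
Attach a regular tetrahedron (V=4, E=6, F=4) along a 3-gon: merge 3 vertices and 3 edges, delete both glued faces → V=26, E=58, F=34.
Check: V − E + F = 26 − 58 + 34 = 2.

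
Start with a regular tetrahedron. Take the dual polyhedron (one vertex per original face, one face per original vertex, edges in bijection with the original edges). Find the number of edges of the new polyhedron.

The base solid has V = 4, E = 6, F = 4.
The dual swaps V and F and preserves E: V′ = F = 4, E′ = E = 6, F′ = V = 4.

6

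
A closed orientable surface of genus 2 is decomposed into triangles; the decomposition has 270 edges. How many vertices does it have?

88

χ = 2 − 2·2 = -2, and every face is a triangle so 3F = 2E.
F = 2E/3 = 180. Then V = -2 + E − F = -2 + 270 − 180 = 88.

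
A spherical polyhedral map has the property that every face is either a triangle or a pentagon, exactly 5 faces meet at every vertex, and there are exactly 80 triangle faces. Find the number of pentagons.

Let x be the number of pentagons; then F = 80 + x.
Edge–face incidences: 2E = 3·80 + 5·x = 240 + 5x.
Every vertex has degree 5, so 5V = 2E.
Euler: V − E + F = 2 ⇒ (2E)/5 − E + (80 + x) = 2.
Multiply by 10: 2·(2E) − 5·(2E) + 10·(80 + x) = 20, i.e. 800 + 10x − 3·(240 + 5x) = 20.
Collecting terms: −5x + 80 = 20, so −5x = −60, so x = 12.
Then 2E = 240 + 5·12 = 300, so E = 150, V = 2E/5 = 60, F = 80 + 12 = 92.

12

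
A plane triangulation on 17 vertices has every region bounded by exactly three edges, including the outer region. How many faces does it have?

In a plane triangulation 3F = 2E and V − E + F = 2, so F = 2V − 4 = 2·17 − 4 = 30.

30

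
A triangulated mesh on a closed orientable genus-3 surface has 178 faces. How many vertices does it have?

85

χ = 2 − 2·3 = -4, and every face is a triangle so 3F = 2E.
E = 3·178/2 = 267. Then V = -4 + E − F = -4 + 267 − 178 = 85.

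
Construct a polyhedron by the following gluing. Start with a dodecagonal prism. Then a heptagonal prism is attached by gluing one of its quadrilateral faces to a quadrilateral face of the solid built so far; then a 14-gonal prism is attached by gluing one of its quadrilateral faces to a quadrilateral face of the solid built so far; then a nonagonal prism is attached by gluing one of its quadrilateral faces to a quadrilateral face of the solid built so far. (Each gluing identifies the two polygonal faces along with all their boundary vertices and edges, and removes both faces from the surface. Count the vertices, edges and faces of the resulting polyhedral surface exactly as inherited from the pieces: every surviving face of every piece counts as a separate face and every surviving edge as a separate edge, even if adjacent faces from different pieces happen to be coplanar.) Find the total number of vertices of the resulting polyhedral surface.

72

A dodecagonal prism: V=24, E=36, F=14.
Attach a heptagonal prism (V=14, E=21, F=9) along a 4-gon: merge 4 vertices and 4 edges, delete both glued faces → V=34, E=53, F=21.
Attach a 14-gonal prism (V=28, E=42, F=16) along a 4-gon: merge 4 vertices and 4 edges, delete both glued faces → V=58, E=91, F=35.
Attach a nonagonal prism (V=18, E=27, F=11) along a 4-gon: merge 4 vertices and 4 edges, delete both glued faces → V=72, E=114, F=44.
Check: V − E + F = 72 − 114 + 44 = 2.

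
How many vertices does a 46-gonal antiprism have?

92

An antiprism on an n-gon has two n-gon caps and 2n triangles: V = 2·46 = 92, E = 4·46 = 184, F = 2·46 + 2 = 94.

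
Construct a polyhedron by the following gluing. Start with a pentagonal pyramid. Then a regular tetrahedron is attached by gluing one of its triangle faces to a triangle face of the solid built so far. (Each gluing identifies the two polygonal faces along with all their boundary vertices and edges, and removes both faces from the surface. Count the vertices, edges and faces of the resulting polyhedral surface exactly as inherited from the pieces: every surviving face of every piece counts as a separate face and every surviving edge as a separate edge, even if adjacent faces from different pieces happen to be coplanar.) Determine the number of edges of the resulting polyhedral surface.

13

A pentagonal pyramid: V=6, E=10, F=6.
Attach a regular tetrahedron (V=4, E=6, F=4) along a 3-gon: merge 3 vertices and 3 edges, delete both glued faces → V=7, E=13, F=8.
Check: V − E + F = 7 − 13 + 8 = 2.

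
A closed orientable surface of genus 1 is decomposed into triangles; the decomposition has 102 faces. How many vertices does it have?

χ = 2 − 2·1 = 0, and every face is a triangle so 3F = 2E.
E = 3·102/2 = 153. Then V = 0 + E − F = 0 + 153 − 102 = 51.

51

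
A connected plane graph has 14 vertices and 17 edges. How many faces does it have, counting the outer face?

Euler's formula for a connected plane graph: V − E + F = 2, so F = 2 − 14 + 17 = 5.

5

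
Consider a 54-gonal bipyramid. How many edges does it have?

A bipyramid over an n-gon has 2n triangular faces and n + 2 vertices: V = 54 + 2 = 56, E = 3·54 = 162, F = 2·54 = 108.

162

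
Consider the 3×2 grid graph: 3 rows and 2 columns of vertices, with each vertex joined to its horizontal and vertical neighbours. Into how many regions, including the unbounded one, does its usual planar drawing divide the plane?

The grid has V = 3·2 = 6 vertices and E = 3·1 + 2·2 = 7 edges.
F = 2 − V + E = 2 − 6 + 7 = 3.

3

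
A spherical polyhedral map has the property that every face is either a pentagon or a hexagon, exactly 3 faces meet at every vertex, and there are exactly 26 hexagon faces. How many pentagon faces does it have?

12

Let x be the number of pentagons; then F = 26 + x.
Edge–face incidences: 2E = 6·26 + 5·x = 156 + 5x.
Every vertex has degree 3, so 3V = 2E.
Euler: V − E + F = 2 ⇒ (2E)/3 − E + (26 + x) = 2.
Multiply by 6: 2·(2E) − 3·(2E) + 6·(26 + x) = 12, i.e. 156 + 6x − (156 + 5x) = 12.
Collecting terms: x = 12.
Then 2E = 156 + 5·12 = 216, so E = 108, V = 2E/3 = 72, F = 26 + 12 = 38.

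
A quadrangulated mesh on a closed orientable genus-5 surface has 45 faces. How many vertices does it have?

37

χ = 2 − 2·5 = -8, and every face is a square so 4F = 2E.
E = 4·45/2 = 90. Then V = -8 + E − F = -8 + 90 − 45 = 37.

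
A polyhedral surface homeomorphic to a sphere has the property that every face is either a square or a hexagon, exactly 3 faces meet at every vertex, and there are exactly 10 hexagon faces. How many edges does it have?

42

Let x be the number of squares; then F = 10 + x.
Edge–face incidences: 2E = 6·10 + 4·x = 60 + 4x.
Every vertex has degree 3, so 3V = 2E.
Euler: V − E + F = 2 ⇒ (2E)/3 − E + (10 + x) = 2.
Multiply by 6: 2·(2E) − 3·(2E) + 6·(10 + x) = 12, i.e. 60 + 6x − (60 + 4x) = 12.
Collecting terms: 2x = 12, so x = 6.
Then 2E = 60 + 4·6 = 84, so E = 42, V = 2E/3 = 28, F = 10 + 6 = 16.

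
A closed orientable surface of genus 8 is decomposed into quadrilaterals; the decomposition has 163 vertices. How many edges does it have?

354

χ = 2 − 2·8 = -14, and every face is a square so 4F = 2E.
V − E + F = -14 with E = 4F/2 gives 163 − (4/2 − 1)·F = -14, so F = 177 and E = 354.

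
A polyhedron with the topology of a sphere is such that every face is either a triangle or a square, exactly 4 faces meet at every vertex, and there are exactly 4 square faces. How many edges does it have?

Let x be the number of triangles; then F = 4 + x.
Edge–face incidences: 2E = 4·4 + 3·x = 16 + 3x.
Every vertex has degree 4, so 4V = 2E.
Euler: V − E + F = 2 ⇒ (2E)/4 − E + (4 + x) = 2.
Multiply by 8: 2·(2E) − 4·(2E) + 8·(4 + x) = 16, i.e. 32 + 8x − 2·(16 + 3x) = 16.
Collecting terms: 2x = 16, so x = 8.
Then 2E = 16 + 3·8 = 40, so E = 20, V = 2E/4 = 10, F = 4 + 8 = 12.

20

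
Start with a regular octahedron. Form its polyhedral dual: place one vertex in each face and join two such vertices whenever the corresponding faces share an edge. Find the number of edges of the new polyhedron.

12

The base solid has V = 6, E = 12, F = 8.
The dual swaps V and F and preserves E: V′ = F = 8, E′ = E = 12, F′ = V = 6.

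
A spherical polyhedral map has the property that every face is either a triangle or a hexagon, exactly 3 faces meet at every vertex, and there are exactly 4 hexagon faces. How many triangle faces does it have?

Let x be the number of triangles; then F = 4 + x.
Edge–face incidences: 2E = 6·4 + 3·x = 24 + 3x.
Every vertex has degree 3, so 3V = 2E.
Euler: V − E + F = 2 ⇒ (2E)/3 − E + (4 + x) = 2.
Multiply by 6: 2·(2E) − 3·(2E) + 6·(4 + x) = 12, i.e. 24 + 6x − (24 + 3x) = 12.
Collecting terms: 3x = 12, so x = 4.
Then 2E = 24 + 3·4 = 36, so E = 18, V = 2E/3 = 12, F = 4 + 4 = 8.

4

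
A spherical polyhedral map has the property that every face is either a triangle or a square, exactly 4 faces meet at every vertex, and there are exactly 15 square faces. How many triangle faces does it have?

8

Let x be the number of triangles; then F = 15 + x.
Edge–face incidences: 2E = 4·15 + 3·x = 60 + 3x.
Every vertex has degree 4, so 4V = 2E.
Euler: V − E + F = 2 ⇒ (2E)/4 − E + (15 + x) = 2.
Multiply by 8: 2·(2E) − 4·(2E) + 8·(15 + x) = 16, i.e. 120 + 8x − 2·(60 + 3x) = 16.
Collecting terms: 2x = 16, so x = 8.
Then 2E = 60 + 3·8 = 84, so E = 42, V = 2E/4 = 21, F = 15 + 8 = 23.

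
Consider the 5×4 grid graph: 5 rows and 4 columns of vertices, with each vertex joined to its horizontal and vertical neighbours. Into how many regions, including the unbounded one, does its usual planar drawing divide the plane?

13

The grid has V = 5·4 = 20 vertices and E = 5·3 + 4·4 = 31 edges.
F = 2 − V + E = 2 − 20 + 31 = 13.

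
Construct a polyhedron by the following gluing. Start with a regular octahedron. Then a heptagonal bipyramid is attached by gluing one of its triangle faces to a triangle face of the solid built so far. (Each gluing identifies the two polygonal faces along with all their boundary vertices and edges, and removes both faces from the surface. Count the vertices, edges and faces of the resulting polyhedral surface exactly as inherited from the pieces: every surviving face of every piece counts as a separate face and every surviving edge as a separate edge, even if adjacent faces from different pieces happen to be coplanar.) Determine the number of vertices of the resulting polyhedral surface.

12

A regular octahedron: V=6, E=12, F=8.
Attach a heptagonal bipyramid (V=9, E=21, F=14) along a 3-gon: merge 3 vertices and 3 edges, delete both glued faces → V=12, E=30, F=20.
Check: V − E + F = 12 − 30 + 20 = 2.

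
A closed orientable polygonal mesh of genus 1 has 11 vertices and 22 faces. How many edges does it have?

33

For a closed orientable surface of genus 1, χ = 2 − 2·1 = 0.
E = V + F − (0) = 11 + 22 − (0) = 33.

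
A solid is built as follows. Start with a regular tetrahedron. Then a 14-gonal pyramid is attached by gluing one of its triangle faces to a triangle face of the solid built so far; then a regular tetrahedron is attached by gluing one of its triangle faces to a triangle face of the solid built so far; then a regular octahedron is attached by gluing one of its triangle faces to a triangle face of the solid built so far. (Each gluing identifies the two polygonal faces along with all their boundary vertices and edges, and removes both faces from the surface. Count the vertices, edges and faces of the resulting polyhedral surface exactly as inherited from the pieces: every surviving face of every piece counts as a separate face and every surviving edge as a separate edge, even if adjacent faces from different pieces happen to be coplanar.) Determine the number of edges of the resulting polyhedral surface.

43

A regular tetrahedron: V=4, E=6, F=4.
Attach a 14-gonal pyramid (V=15, E=28, F=15) along a 3-gon: merge 3 vertices and 3 edges, delete both glued faces → V=16, E=31, F=17.
Attach a regular tetrahedron (V=4, E=6, F=4) along a 3-gon: merge 3 vertices and 3 edges, delete both glued faces → V=17, E=34, F=19.
Attach a regular octahedron (V=6, E=12, F=8) along a 3-gon: merge 3 vertices and 3 edges, delete both glued faces → V=20, E=43, F=25.
Check: V − E + F = 20 − 43 + 25 = 2.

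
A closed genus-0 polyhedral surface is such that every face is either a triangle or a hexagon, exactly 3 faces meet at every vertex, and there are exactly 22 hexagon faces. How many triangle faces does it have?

4

Let x be the number of triangles; then F = 22 + x.
Edge–face incidences: 2E = 6·22 + 3·x = 132 + 3x.
Every vertex has degree 3, so 3V = 2E.
Euler: V − E + F = 2 ⇒ (2E)/3 − E + (22 + x) = 2.
Multiply by 6: 2·(2E) − 3·(2E) + 6·(22 + x) = 12, i.e. 132 + 6x − (132 + 3x) = 12.
Collecting terms: 3x = 12, so x = 4.
Then 2E = 132 + 3·4 = 144, so E = 72, V = 2E/3 = 48, F = 22 + 4 = 26.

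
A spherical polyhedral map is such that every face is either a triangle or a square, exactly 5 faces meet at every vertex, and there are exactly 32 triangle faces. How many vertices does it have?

24

Let x be the number of squares; then F = 32 + x.
Edge–face incidences: 2E = 3·32 + 4·x = 96 + 4x.
Every vertex has degree 5, so 5V = 2E.
Euler: V − E + F = 2 ⇒ (2E)/5 − E + (32 + x) = 2.
Multiply by 10: 2·(2E) − 5·(2E) + 10·(32 + x) = 20, i.e. 320 + 10x − 3·(96 + 4x) = 20.
Collecting terms: −2x + 32 = 20, so −2x = −12, so x = 6.
Then 2E = 96 + 4·6 = 120, so E = 60, V = 2E/5 = 24, F = 32 + 6 = 38.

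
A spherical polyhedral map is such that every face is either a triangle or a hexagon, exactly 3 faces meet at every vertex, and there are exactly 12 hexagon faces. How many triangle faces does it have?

Let x be the number of triangles; then F = 12 + x.
Edge–face incidences: 2E = 6·12 + 3·x = 72 + 3x.
Every vertex has degree 3, so 3V = 2E.
Euler: V − E + F = 2 ⇒ (2E)/3 − E + (12 + x) = 2.
Multiply by 6: 2·(2E) − 3·(2E) + 6·(12 + x) = 12, i.e. 72 + 6x − (72 + 3x) = 12.
Collecting terms: 3x = 12, so x = 4.
Then 2E = 72 + 3·4 = 84, so E = 42, V = 2E/3 = 28, F = 12 + 4 = 16.

4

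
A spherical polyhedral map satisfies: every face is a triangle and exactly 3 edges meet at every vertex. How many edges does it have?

6

Each face has 3 edges and each edge borders two faces, so 2E = 3F.
Each vertex has degree 3, so 3V = 2E and hence V = 3F/3.
Euler: V − E + F = 2 ⇒ (3F/3) − (3F/2) + F = 2.
Multiply by 6: (6 − 9 + 6)F = 12, i.e. 3F = 12.
So F = 4, E = 3·4/2 = 6, V = 3·4/3 = 4.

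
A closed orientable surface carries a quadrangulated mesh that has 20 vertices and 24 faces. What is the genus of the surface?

3

Every face is a square, so 2E = 4·24 = 96, giving E = 48.
χ = V − E + F = 20 − 48 + 24 = -4.
For a closed orientable surface χ = 2 − 2g, so g = (2 − (-4))/2 = 3.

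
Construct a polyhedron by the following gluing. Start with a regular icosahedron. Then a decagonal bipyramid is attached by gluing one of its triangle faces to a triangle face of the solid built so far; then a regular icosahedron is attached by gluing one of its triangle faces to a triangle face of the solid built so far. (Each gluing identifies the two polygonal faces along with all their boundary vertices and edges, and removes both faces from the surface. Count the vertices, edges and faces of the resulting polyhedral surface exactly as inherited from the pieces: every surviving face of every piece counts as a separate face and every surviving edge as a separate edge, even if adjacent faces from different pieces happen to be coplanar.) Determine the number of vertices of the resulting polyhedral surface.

30

A regular icosahedron: V=12, E=30, F=20.
Attach a decagonal bipyramid (V=12, E=30, F=20) along a 3-gon: merge 3 vertices and 3 edges, delete both glued faces → V=21, E=57, F=38.
Attach a regular icosahedron (V=12, E=30, F=20) along a 3-gon: merge 3 vertices and 3 edges, delete both glued faces → V=30, E=84, F=56.
Check: V − E + F = 30 − 84 + 56 = 2.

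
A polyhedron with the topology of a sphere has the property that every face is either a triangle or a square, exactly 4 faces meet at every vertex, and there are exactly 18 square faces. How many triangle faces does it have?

8

Let x be the number of triangles; then F = 18 + x.
Edge–face incidences: 2E = 4·18 + 3·x = 72 + 3x.
Every vertex has degree 4, so 4V = 2E.
Euler: V − E + F = 2 ⇒ (2E)/4 − E + (18 + x) = 2.
Multiply by 8: 2·(2E) − 4·(2E) + 8·(18 + x) = 16, i.e. 144 + 8x − 2·(72 + 3x) = 16.
Collecting terms: 2x = 16, so x = 8.
Then 2E = 72 + 3·8 = 96, so E = 48, V = 2E/4 = 24, F = 18 + 8 = 26.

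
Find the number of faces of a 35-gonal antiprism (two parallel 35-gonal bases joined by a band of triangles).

72

An antiprism on an n-gon has two n-gon caps and 2n triangles: V = 2·35 = 70, E = 4·35 = 140, F = 2·35 + 2 = 72.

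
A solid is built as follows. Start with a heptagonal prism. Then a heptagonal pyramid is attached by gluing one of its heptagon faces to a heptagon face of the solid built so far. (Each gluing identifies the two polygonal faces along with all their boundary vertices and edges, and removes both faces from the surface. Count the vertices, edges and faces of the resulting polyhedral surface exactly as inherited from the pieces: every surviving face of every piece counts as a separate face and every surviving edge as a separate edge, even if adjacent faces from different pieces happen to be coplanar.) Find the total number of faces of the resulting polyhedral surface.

15

A heptagonal prism: V=14, E=21, F=9.
Attach a heptagonal pyramid (V=8, E=14, F=8) along a 7-gon: merge 7 vertices and 7 edges, delete both glued faces → V=15, E=28, F=15.
Check: V − E + F = 15 − 28 + 15 = 2.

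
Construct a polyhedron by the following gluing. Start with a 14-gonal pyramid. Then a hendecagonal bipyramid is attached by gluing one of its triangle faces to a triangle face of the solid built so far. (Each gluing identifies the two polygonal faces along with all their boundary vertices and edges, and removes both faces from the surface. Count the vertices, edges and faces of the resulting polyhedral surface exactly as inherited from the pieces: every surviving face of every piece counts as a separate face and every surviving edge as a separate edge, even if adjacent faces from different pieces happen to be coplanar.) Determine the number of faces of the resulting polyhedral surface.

35

A 14-gonal pyramid: V=15, E=28, F=15.
Attach a hendecagonal bipyramid (V=13, E=33, F=22) along a 3-gon: merge 3 vertices and 3 edges, delete both glued faces → V=25, E=58, F=35.
Check: V − E + F = 25 − 58 + 35 = 2.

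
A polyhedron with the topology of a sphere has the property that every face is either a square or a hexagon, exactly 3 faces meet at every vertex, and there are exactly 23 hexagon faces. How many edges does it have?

81

Let x be the number of squares; then F = 23 + x.
Edge–face incidences: 2E = 6·23 + 4·x = 138 + 4x.
Every vertex has degree 3, so 3V = 2E.
Euler: V − E + F = 2 ⇒ (2E)/3 − E + (23 + x) = 2.
Multiply by 6: 2·(2E) − 3·(2E) + 6·(23 + x) = 12, i.e. 138 + 6x − (138 + 4x) = 12.
Collecting terms: 2x = 12, so x = 6.
Then 2E = 138 + 4·6 = 162, so E = 81, V = 2E/3 = 54, F = 23 + 6 = 29.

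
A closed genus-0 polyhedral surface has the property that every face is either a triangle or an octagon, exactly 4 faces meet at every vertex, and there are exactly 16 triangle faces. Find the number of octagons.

2

Let x be the number of octagons; then F = 16 + x.
Edge–face incidences: 2E = 3·16 + 8·x = 48 + 8x.
Every vertex has degree 4, so 4V = 2E.
Euler: V − E + F = 2 ⇒ (2E)/4 − E + (16 + x) = 2.
Multiply by 8: 2·(2E) − 4·(2E) + 8·(16 + x) = 16, i.e. 128 + 8x − 2·(48 + 8x) = 16.
Collecting terms: −8x + 32 = 16, so −8x = −16, so x = 2.
Then 2E = 48 + 8·2 = 64, so E = 32, V = 2E/4 = 16, F = 16 + 2 = 18.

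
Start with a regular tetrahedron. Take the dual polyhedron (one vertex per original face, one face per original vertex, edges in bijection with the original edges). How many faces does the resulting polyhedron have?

4

The base solid has V = 4, E = 6, F = 4.
The dual swaps V and F and preserves E: V′ = F = 4, E′ = E = 6, F′ = V = 4.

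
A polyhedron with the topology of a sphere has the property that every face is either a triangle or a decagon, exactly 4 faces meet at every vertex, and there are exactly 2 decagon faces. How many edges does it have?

Let x be the number of triangles; then F = 2 + x.
Edge–face incidences: 2E = 10·2 + 3·x = 20 + 3x.
Every vertex has degree 4, so 4V = 2E.
Euler: V − E + F = 2 ⇒ (2E)/4 − E + (2 + x) = 2.
Multiply by 8: 2·(2E) − 4·(2E) + 8·(2 + x) = 16, i.e. 16 + 8x − 2·(20 + 3x) = 16.
Collecting terms: 2x − 24 = 16, so 2x = 40, so x = 20.
Then 2E = 20 + 3·20 = 80, so E = 40, V = 2E/4 = 20, F = 2 + 20 = 22.

40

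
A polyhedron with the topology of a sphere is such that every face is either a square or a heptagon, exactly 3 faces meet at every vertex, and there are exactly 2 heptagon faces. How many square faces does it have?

7

Let x be the number of squares; then F = 2 + x.
Edge–face incidences: 2E = 7·2 + 4·x = 14 + 4x.
Every vertex has degree 3, so 3V = 2E.
Euler: V − E + F = 2 ⇒ (2E)/3 − E + (2 + x) = 2.
Multiply by 6: 2·(2E) − 3·(2E) + 6·(2 + x) = 12, i.e. 12 + 6x − (14 + 4x) = 12.
Collecting terms: 2x − 2 = 12, so 2x = 14, so x = 7.
Then 2E = 14 + 4·7 = 42, so E = 21, V = 2E/3 = 14, F = 2 + 7 = 9.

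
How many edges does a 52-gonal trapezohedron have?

The n-trapezohedron (dual of the n-antiprism) has V = 2·52 + 2 = 106, E = 4·52 = 208, F = 2·52 = 104.

208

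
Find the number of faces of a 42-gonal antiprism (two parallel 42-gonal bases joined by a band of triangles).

86

An antiprism on an n-gon has two n-gon caps and 2n triangles: V = 2·42 = 84, E = 4·42 = 168, F = 2·42 + 2 = 86.
Check: V − E + F = 84 − 168 + 86 = 2.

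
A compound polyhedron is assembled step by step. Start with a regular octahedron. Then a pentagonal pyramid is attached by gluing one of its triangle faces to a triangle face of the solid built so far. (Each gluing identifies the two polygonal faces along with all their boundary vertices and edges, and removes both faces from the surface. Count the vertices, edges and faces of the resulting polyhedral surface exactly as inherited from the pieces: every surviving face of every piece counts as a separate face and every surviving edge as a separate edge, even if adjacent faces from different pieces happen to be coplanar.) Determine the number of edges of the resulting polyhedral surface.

19

A regular octahedron: V=6, E=12, F=8.
Attach a pentagonal pyramid (V=6, E=10, F=6) along a 3-gon: merge 3 vertices and 3 edges, delete both glued faces → V=9, E=19, F=12.
Check: V − E + F = 9 − 19 + 12 = 2.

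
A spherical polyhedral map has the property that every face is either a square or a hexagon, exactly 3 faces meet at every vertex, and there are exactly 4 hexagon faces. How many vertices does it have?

16

Let x be the number of squares; then F = 4 + x.
Edge–face incidences: 2E = 6·4 + 4·x = 24 + 4x.
Every vertex has degree 3, so 3V = 2E.
Euler: V − E + F = 2 ⇒ (2E)/3 − E + (4 + x) = 2.
Multiply by 6: 2·(2E) − 3·(2E) + 6·(4 + x) = 12, i.e. 24 + 6x − (24 + 4x) = 12.
Collecting terms: 2x = 12, so x = 6.
Then 2E = 24 + 4·6 = 48, so E = 24, V = 2E/3 = 16, F = 4 + 6 = 10.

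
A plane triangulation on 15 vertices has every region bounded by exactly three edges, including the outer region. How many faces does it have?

26

In a plane triangulation 3F = 2E and V − E + F = 2, so F = 2V − 4 = 2·15 − 4 = 26.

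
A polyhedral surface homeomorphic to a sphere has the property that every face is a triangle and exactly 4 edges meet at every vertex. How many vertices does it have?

6

Each face has 3 edges and each edge borders two faces, so 2E = 3F.
Each vertex has degree 4, so 4V = 2E and hence V = 3F/4.
Euler: V − E + F = 2 ⇒ (3F/4) − (3F/2) + F = 2.
Multiply by 8: (6 − 12 + 8)F = 16, i.e. 2F = 16.
So F = 8, E = 3·8/2 = 12, V = 3·8/4 = 6.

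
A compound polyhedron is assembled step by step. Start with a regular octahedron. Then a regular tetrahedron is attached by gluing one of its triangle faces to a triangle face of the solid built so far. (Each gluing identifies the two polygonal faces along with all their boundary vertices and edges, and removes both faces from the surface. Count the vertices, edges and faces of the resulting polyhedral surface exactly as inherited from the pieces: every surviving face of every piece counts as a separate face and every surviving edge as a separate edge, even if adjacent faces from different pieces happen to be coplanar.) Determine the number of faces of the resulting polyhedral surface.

10

A regular octahedron: V=6, E=12, F=8.
Attach a regular tetrahedron (V=4, E=6, F=4) along a 3-gon: merge 3 vertices and 3 edges, delete both glued faces → V=7, E=15, F=10.
Check: V − E + F = 7 − 15 + 10 = 2.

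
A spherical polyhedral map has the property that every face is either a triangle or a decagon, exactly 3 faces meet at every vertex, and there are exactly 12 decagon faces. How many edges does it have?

90

Let x be the number of triangles; then F = 12 + x.
Edge–face incidences: 2E = 10·12 + 3·x = 120 + 3x.
Every vertex has degree 3, so 3V = 2E.
Euler: V − E + F = 2 ⇒ (2E)/3 − E + (12 + x) = 2.
Multiply by 6: 2·(2E) − 3·(2E) + 6·(12 + x) = 12, i.e. 72 + 6x − (120 + 3x) = 12.
Collecting terms: 3x − 48 = 12, so 3x = 60, so x = 20.
Then 2E = 120 + 3·20 = 180, so E = 90, V = 2E/3 = 60, F = 12 + 20 = 32.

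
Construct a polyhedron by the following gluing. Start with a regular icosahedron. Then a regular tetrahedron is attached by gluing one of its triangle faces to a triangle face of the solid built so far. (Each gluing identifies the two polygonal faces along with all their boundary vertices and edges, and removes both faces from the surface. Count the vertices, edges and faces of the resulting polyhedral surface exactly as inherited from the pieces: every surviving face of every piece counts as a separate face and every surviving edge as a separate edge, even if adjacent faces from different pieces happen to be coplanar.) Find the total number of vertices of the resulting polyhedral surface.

13

A regular icosahedron: V=12, E=30, F=20.
Attach a regular tetrahedron (V=4, E=6, F=4) along a 3-gon: merge 3 vertices and 3 edges, delete both glued faces → V=13, E=33, F=22.
Check: V − E + F = 13 − 33 + 22 = 2.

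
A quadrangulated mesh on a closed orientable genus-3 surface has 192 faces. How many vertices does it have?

188

χ = 2 − 2·3 = -4, and every face is a square so 4F = 2E.
E = 4·192/2 = 384. Then V = -4 + E − F = -4 + 384 − 192 = 188.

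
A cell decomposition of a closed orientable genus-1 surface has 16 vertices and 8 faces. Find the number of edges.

24

For a closed orientable surface of genus 1, χ = 2 − 2·1 = 0.
E = V + F − (0) = 16 + 8 − (0) = 24.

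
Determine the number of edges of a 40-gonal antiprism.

160

An antiprism on an n-gon has two n-gon caps and 2n triangles: V = 2·40 = 80, E = 4·40 = 160, F = 2·40 + 2 = 82.
Check: V − E + F = 80 − 160 + 82 = 2.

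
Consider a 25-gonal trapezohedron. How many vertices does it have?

52

The n-trapezohedron (dual of the n-antiprism) has V = 2·25 + 2 = 52, E = 4·25 = 100, F = 2·25 = 50.
Check: V − E + F = 52 − 100 + 50 = 2.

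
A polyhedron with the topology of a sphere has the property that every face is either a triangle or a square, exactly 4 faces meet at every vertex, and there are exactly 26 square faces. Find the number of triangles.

Let x be the number of triangles; then F = 26 + x.
Edge–face incidences: 2E = 4·26 + 3·x = 104 + 3x.
Every vertex has degree 4, so 4V = 2E.
Euler: V − E + F = 2 ⇒ (2E)/4 − E + (26 + x) = 2.
Multiply by 8: 2·(2E) − 4·(2E) + 8·(26 + x) = 16, i.e. 208 + 8x − 2·(104 + 3x) = 16.
Collecting terms: 2x = 16, so x = 8.
Then 2E = 104 + 3·8 = 128, so E = 64, V = 2E/4 = 32, F = 26 + 8 = 34.

8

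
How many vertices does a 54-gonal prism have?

A prism on an n-gon has two n-gon bases and n rectangular sides: V = 2·54 = 108, E = 3·54 = 162, F = 54 + 2 = 56.
Check: V − E + F = 108 − 162 + 56 = 2.

108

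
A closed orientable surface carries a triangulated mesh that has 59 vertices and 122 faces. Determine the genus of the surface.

Every face is a triangle, so 2E = 3·122 = 366, giving E = 183.
χ = V − E + F = 59 − 183 + 122 = -2.
For a closed orientable surface χ = 2 − 2g, so g = (2 − (-2))/2 = 2.

2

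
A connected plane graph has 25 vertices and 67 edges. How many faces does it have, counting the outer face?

44

Euler's formula for a connected plane graph: V − E + F = 2, so F = 2 − 25 + 67 = 44.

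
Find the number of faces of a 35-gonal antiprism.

72

An antiprism on an n-gon has two n-gon caps and 2n triangles: V = 2·35 = 70, E = 4·35 = 140, F = 2·35 + 2 = 72.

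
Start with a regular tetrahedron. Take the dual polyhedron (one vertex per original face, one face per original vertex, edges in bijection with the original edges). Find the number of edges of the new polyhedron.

The base solid has V = 4, E = 6, F = 4.
The dual swaps V and F and preserves E: V′ = F = 4, E′ = E = 6, F′ = V = 4.

6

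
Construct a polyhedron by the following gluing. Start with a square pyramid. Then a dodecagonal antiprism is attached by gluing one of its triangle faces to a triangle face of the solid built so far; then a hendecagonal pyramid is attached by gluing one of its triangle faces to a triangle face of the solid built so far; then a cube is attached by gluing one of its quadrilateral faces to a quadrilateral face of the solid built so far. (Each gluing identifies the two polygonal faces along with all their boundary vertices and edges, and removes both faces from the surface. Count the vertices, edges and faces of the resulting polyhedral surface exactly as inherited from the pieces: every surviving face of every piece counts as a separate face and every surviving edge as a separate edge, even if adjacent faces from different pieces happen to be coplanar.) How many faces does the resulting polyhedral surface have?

A square pyramid: V=5, E=8, F=5.
Attach a dodecagonal antiprism (V=24, E=48, F=26) along a 3-gon: merge 3 vertices and 3 edges, delete both glued faces → V=26, E=53, F=29.
Attach a hendecagonal pyramid (V=12, E=22, F=12) along a 3-gon: merge 3 vertices and 3 edges, delete both glued faces → V=35, E=72, F=39.
Attach a cube (V=8, E=12, F=6) along a 4-gon: merge 4 vertices and 4 edges, delete both glued faces → V=39, E=80, F=43.
Check: V − E + F = 39 − 80 + 43 = 2.

43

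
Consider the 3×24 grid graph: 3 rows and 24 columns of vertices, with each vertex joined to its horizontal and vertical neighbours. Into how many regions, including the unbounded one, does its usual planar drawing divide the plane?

The grid has V = 3·24 = 72 vertices and E = 3·23 + 24·2 = 117 edges.
F = 2 − V + E = 2 − 72 + 117 = 47.

47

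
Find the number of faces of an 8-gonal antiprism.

An antiprism on an n-gon has two n-gon caps and 2n triangles: V = 2·8 = 16, E = 4·8 = 32, F = 2·8 + 2 = 18.
Check: V − E + F = 16 − 32 + 18 = 2.

18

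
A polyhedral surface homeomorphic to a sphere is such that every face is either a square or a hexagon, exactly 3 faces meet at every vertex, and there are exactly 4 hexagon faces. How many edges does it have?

24

Let x be the number of squares; then F = 4 + x.
Edge–face incidences: 2E = 6·4 + 4·x = 24 + 4x.
Every vertex has degree 3, so 3V = 2E.
Euler: V − E + F = 2 ⇒ (2E)/3 − E + (4 + x) = 2.
Multiply by 6: 2·(2E) − 3·(2E) + 6·(4 + x) = 12, i.e. 24 + 6x − (24 + 4x) = 12.
Collecting terms: 2x = 12, so x = 6.
Then 2E = 24 + 4·6 = 48, so E = 24, V = 2E/3 = 16, F = 4 + 6 = 10.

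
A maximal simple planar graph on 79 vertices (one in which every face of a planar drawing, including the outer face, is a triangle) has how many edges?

231

In a plane triangulation 3F = 2E and V − E + F = 2, so E = 3V − 6 = 3·79 − 6 = 231.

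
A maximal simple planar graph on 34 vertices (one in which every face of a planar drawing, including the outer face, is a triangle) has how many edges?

96

In a plane triangulation 3F = 2E and V − E + F = 2, so E = 3V − 6 = 3·34 − 6 = 96.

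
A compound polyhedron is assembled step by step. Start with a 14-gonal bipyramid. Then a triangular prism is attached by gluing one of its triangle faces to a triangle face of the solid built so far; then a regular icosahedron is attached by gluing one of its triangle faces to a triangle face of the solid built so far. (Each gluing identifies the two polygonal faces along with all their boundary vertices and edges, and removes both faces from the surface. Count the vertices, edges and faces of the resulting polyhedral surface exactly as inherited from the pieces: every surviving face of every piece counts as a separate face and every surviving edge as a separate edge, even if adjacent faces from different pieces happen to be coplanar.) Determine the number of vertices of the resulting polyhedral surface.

A 14-gonal bipyramid: V=16, E=42, F=28.
Attach a triangular prism (V=6, E=9, F=5) along a 3-gon: merge 3 vertices and 3 edges, delete both glued faces → V=19, E=48, F=31.
Attach a regular icosahedron (V=12, E=30, F=20) along a 3-gon: merge 3 vertices and 3 edges, delete both glued faces → V=28, E=75, F=49.
Check: V − E + F = 28 − 75 + 49 = 2.

28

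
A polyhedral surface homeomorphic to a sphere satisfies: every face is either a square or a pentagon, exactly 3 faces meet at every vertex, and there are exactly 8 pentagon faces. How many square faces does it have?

Let x be the number of squares; then F = 8 + x.
Edge–face incidences: 2E = 5·8 + 4·x = 40 + 4x.
Every vertex has degree 3, so 3V = 2E.
Euler: V − E + F = 2 ⇒ (2E)/3 − E + (8 + x) = 2.
Multiply by 6: 2·(2E) − 3·(2E) + 6·(8 + x) = 12, i.e. 48 + 6x − (40 + 4x) = 12.
Collecting terms: 2x + 8 = 12, so 2x = 4, so x = 2.
Then 2E = 40 + 4·2 = 48, so E = 24, V = 2E/3 = 16, F = 8 + 2 = 10.

2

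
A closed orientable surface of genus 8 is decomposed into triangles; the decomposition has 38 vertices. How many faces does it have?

104

χ = 2 − 2·8 = -14, and every face is a triangle so 3F = 2E.
V − E + F = -14 with E = 3F/2 gives 38 − (3/2 − 1)·F = -14, so F = 104 and E = 156.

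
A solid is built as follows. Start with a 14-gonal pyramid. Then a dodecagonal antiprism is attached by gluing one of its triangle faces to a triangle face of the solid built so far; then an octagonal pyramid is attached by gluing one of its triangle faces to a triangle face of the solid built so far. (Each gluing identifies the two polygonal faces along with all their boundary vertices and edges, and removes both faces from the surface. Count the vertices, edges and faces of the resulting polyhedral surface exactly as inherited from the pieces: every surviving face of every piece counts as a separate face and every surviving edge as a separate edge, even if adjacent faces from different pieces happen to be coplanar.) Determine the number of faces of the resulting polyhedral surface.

46

A 14-gonal pyramid: V=15, E=28, F=15.
Attach a dodecagonal antiprism (V=24, E=48, F=26) along a 3-gon: merge 3 vertices and 3 edges, delete both glued faces → V=36, E=73, F=39.
Attach an octagonal pyramid (V=9, E=16, F=9) along a 3-gon: merge 3 vertices and 3 edges, delete both glued faces → V=42, E=86, F=46.
Check: V − E + F = 42 − 86 + 46 = 2.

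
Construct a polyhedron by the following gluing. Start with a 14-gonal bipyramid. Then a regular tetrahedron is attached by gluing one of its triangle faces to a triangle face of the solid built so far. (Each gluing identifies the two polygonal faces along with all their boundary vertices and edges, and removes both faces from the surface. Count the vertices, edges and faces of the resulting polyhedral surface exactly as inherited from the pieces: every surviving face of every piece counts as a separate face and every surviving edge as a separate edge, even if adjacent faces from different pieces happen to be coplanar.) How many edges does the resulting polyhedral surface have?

45

A 14-gonal bipyramid: V=16, E=42, F=28.
Attach a regular tetrahedron (V=4, E=6, F=4) along a 3-gon: merge 3 vertices and 3 edges, delete both glued faces → V=17, E=45, F=30.
Check: V − E + F = 17 − 45 + 30 = 2.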